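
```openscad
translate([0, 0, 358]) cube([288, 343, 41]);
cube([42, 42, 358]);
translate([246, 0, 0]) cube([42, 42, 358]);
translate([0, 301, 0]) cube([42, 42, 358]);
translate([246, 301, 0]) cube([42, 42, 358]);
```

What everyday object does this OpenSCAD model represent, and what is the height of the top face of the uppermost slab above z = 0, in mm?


A stool. The seat height is 399 mm.

A 288×343×41 slab at z = 358 on four corner posts — a stool. The seat top is 358 + 41 = 399 mm.


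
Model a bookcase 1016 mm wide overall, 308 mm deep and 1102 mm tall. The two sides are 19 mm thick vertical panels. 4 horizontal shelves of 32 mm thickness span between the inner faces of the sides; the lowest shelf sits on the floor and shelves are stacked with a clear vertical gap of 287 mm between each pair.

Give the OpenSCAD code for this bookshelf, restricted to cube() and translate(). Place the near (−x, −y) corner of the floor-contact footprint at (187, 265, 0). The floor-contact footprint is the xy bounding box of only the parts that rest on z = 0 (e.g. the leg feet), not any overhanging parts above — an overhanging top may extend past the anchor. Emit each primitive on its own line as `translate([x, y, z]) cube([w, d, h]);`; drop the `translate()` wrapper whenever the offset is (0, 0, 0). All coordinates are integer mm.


translate([187, 265, 0]) cube([19, 308, 1102]);
translate([1184, 265, 0]) cube([19, 308, 1102]);
translate([206, 265, 0]) cube([978, 308, 32]);
translate([206, 265, 319]) cube([978, 308, 32]);
translate([206, 265, 638]) cube([978, 308, 32]);
translate([206, 265, 957]) cube([978, 308, 32]);


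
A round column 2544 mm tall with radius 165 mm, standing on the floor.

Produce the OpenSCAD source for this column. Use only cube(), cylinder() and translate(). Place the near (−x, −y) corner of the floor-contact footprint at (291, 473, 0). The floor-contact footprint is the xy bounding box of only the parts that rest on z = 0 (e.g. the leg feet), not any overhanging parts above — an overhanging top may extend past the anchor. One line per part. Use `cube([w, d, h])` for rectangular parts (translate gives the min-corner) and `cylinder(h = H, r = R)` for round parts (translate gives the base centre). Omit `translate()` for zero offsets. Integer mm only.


translate([456, 638, 0]) cylinder(h = 2544, r = 165);


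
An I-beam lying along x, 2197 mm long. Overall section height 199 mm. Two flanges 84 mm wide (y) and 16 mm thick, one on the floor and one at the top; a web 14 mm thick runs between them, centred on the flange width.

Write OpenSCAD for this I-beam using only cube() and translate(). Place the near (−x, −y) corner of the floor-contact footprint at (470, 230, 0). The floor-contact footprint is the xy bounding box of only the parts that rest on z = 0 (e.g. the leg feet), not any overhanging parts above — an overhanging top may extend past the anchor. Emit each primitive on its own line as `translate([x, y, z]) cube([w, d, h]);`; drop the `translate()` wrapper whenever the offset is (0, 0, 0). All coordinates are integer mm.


translate([470, 230, 0]) cube([2197, 84, 16]);
translate([470, 265, 16]) cube([2197, 14, 167]);
translate([470, 230, 183]) cube([2197, 84, 16]);


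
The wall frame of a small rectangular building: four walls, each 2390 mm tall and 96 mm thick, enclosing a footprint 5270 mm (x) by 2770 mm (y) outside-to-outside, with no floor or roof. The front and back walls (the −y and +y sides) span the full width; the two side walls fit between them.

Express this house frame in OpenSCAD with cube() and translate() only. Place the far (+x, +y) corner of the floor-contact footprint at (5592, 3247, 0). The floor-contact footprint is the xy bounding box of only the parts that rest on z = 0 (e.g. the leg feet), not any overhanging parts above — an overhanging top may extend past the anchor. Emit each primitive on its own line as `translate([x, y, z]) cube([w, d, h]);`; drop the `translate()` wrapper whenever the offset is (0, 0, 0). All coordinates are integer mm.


translate([322, 477, 0]) cube([5270, 96, 2390]);
translate([322, 3151, 0]) cube([5270, 96, 2390]);
translate([322, 573, 0]) cube([96, 2578, 2390]);
translate([5496, 573, 0]) cube([96, 2578, 2390]);


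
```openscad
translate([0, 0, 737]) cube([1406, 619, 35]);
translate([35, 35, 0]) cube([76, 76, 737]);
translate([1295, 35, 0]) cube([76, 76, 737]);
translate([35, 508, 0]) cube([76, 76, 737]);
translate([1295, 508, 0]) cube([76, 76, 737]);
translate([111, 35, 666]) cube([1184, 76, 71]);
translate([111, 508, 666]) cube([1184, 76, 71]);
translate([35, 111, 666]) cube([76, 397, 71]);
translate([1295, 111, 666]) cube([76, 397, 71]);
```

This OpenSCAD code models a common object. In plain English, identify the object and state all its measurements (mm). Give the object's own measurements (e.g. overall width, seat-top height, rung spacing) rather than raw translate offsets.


A table: top 1406 mm (x) × 619 mm (y), 35 mm thick, upper face at z = 772 mm, on four 76×76 mm square legs, each inset 35 mm from the nearest pair of top edges from z = 0 to the bottom of the top. Four apron rails, 76 mm thick and 71 mm tall, run between adjacent legs with their top edges flush with the underside of the top and their outer faces flush with the legs' outer faces.


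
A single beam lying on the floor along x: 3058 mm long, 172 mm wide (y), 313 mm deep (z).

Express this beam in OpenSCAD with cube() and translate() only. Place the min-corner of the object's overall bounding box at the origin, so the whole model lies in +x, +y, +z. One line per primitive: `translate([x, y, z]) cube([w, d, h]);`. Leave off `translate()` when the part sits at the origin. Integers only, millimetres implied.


cube([3058, 172, 313]);


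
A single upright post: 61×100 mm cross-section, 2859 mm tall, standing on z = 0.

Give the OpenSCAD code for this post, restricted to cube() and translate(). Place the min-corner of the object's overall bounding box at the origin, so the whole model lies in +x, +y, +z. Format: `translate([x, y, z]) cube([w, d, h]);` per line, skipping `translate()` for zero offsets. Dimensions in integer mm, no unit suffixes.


cube([61, 100, 2859]);


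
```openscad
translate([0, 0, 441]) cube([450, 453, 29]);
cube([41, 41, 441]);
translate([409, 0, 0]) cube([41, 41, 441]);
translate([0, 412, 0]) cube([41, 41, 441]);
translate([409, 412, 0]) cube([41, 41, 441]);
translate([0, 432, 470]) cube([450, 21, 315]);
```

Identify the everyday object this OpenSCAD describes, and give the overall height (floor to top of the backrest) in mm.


A chair. The overall height is 785 mm.

A slab on four corner posts with a tall panel at the back — a chair. The seat slab sits at z = 441 with thickness 29, and the 315 mm backrest starts at the seat top, so the overall height is 441 + 29 + 315 = 785 mm.


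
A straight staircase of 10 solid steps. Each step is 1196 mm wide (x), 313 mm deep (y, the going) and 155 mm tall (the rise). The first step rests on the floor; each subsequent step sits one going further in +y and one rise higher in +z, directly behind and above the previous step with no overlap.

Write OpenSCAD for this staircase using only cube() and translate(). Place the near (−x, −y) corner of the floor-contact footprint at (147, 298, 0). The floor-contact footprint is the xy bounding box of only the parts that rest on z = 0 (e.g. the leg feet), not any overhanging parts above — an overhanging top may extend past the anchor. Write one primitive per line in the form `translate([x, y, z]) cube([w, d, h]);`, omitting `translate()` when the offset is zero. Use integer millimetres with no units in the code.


translate([147, 298, 0]) cube([1196, 313, 155]);
translate([147, 611, 155]) cube([1196, 313, 155]);
translate([147, 924, 310]) cube([1196, 313, 155]);
translate([147, 1237, 465]) cube([1196, 313, 155]);
translate([147, 1550, 620]) cube([1196, 313, 155]);
translate([147, 1863, 775]) cube([1196, 313, 155]);
translate([147, 2176, 930]) cube([1196, 313, 155]);
translate([147, 2489, 1085]) cube([1196, 313, 155]);
translate([147, 2802, 1240]) cube([1196, 313, 155]);
translate([147, 3115, 1395]) cube([1196, 313, 155]);


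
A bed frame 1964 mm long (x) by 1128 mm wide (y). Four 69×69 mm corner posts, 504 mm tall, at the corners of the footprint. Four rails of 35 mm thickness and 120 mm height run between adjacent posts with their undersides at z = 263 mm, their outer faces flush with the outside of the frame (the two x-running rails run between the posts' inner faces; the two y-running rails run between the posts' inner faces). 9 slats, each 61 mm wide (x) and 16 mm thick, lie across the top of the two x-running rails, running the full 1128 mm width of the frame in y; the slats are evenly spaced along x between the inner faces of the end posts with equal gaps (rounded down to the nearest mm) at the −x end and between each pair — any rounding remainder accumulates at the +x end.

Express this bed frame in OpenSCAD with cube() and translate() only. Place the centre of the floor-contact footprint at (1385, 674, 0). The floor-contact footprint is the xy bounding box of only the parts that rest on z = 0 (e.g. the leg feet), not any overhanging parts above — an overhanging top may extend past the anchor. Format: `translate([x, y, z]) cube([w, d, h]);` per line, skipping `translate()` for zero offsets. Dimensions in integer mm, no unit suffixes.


// slat z = rail_z + rail_h = 263 + 120 = 383
// slat gap = ⌊(1826 − 9·61) / 10⌋ = 127
translate([403, 110, 0]) cube([69, 69, 504]);
translate([403, 1169, 0]) cube([69, 69, 504]);
translate([2298, 110, 0]) cube([69, 69, 504]);
translate([2298, 1169, 0]) cube([69, 69, 504]);
translate([472, 110, 263]) cube([1826, 35, 120]);
translate([472, 1203, 263]) cube([1826, 35, 120]);
translate([403, 179, 263]) cube([35, 990, 120]);
translate([2332, 179, 263]) cube([35, 990, 120]);
translate([599, 110, 383]) cube([61, 1128, 16]);
translate([787, 110, 383]) cube([61, 1128, 16]);
translate([975, 110, 383]) cube([61, 1128, 16]);
translate([1163, 110, 383]) cube([61, 1128, 16]);
translate([1351, 110, 383]) cube([61, 1128, 16]);
translate([1539, 110, 383]) cube([61, 1128, 16]);
translate([1727, 110, 383]) cube([61, 1128, 16]);
translate([1915, 110, 383]) cube([61, 1128, 16]);
translate([2103, 110, 383]) cube([61, 1128, 16]);


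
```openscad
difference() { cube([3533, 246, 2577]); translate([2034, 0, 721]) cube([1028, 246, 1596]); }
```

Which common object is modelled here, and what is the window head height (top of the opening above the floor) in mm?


A wall with a window opening. The window head height is 2317 mm.

A wall with a rectangular opening subtracted — a window. Sill at z = 721, opening 1596 mm tall, so the head is at 721 + 1596 = 2317 mm.


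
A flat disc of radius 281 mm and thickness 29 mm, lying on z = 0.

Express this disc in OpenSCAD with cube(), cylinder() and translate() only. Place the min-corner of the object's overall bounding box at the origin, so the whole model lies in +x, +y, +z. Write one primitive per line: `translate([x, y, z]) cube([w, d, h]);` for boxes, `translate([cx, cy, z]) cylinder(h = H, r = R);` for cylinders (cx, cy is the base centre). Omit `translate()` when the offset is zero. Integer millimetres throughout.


translate([281, 281, 0]) cylinder(h = 29, r = 281);


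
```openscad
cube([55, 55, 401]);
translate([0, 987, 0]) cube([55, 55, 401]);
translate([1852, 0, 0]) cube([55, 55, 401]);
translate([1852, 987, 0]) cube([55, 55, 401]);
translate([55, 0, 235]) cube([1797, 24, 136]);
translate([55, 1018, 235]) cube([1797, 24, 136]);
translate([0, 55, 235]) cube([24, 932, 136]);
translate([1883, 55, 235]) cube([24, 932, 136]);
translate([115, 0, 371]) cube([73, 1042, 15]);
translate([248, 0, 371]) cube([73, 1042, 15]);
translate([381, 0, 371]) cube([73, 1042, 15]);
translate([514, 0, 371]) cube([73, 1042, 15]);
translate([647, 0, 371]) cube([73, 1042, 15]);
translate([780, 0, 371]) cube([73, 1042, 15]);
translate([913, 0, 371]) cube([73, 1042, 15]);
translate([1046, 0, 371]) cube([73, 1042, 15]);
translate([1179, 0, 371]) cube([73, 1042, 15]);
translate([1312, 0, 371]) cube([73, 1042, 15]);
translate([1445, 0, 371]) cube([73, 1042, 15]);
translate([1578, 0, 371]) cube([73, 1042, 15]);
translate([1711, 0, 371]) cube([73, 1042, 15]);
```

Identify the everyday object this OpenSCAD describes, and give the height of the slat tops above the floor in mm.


A bed frame. The slat-top height is 386 mm.

Four posts, four rails, and a row of slats — a bed frame. Slats sit on the rails at z = 235 + 136 = 371; with slat thickness 15, the top is 386 mm.


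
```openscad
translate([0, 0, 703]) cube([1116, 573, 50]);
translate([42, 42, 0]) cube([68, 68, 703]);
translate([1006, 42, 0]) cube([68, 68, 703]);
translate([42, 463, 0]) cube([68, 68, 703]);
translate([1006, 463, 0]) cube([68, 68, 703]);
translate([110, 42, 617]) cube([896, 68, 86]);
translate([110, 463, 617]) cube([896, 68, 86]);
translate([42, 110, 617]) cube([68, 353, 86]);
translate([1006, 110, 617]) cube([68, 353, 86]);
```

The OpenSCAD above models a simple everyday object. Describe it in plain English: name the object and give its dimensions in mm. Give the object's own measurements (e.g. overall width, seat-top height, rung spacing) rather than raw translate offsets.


A rectangular dining table. The top is 1116×573×50 mm with its upper surface at z = 753 mm. It stands on four 68×68 mm square legs, each inset 42 mm from the nearest pair of top edges, running from the floor to the underside of the top. Four apron rails, 68 mm thick and 86 mm tall, run between adjacent legs with their top edges flush with the underside of the top and their outer faces flush with the legs' outer faces.


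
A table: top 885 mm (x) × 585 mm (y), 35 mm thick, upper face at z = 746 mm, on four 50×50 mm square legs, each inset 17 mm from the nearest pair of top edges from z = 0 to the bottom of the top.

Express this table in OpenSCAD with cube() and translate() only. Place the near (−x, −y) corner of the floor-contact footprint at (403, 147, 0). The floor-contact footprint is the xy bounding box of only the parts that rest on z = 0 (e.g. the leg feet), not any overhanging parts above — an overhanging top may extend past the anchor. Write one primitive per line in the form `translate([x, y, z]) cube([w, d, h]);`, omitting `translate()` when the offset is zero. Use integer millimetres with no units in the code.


translate([386, 130, 711]) cube([885, 585, 35]);
translate([403, 147, 0]) cube([50, 50, 711]);
translate([1204, 147, 0]) cube([50, 50, 711]);
translate([403, 648, 0]) cube([50, 50, 711]);
translate([1204, 648, 0]) cube([50, 50, 711]);


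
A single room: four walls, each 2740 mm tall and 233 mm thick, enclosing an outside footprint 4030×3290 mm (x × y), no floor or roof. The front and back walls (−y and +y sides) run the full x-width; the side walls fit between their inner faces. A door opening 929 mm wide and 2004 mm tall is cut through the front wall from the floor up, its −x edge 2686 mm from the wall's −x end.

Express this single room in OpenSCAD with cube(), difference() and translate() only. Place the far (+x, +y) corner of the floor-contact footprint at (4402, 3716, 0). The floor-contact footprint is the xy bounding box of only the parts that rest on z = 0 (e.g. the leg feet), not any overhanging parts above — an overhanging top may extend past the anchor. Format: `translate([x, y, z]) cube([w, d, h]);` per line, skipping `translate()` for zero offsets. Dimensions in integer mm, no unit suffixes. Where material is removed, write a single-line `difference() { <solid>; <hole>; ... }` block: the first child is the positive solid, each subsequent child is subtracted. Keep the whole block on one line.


difference() { translate([372, 426, 0]) cube([4030, 233, 2740]); translate([3058, 426, 0]) cube([929, 233, 2004]); }
translate([372, 3483, 0]) cube([4030, 233, 2740]);
translate([372, 659, 0]) cube([233, 2824, 2740]);
translate([4169, 659, 0]) cube([233, 2824, 2740]);


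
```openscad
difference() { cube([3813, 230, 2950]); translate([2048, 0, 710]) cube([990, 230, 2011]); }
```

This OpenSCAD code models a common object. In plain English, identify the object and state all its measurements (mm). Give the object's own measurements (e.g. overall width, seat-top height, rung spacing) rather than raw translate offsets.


A wall 3813 mm long (x), 230 mm thick (y), 2950 mm tall, with a rectangular window opening cut through it. The opening is 990 mm wide and 2011 mm tall; its sill is at z = 710 mm and its near (−x) edge is 2048 mm from the wall's −x end. The opening passes through the full wall thickness.


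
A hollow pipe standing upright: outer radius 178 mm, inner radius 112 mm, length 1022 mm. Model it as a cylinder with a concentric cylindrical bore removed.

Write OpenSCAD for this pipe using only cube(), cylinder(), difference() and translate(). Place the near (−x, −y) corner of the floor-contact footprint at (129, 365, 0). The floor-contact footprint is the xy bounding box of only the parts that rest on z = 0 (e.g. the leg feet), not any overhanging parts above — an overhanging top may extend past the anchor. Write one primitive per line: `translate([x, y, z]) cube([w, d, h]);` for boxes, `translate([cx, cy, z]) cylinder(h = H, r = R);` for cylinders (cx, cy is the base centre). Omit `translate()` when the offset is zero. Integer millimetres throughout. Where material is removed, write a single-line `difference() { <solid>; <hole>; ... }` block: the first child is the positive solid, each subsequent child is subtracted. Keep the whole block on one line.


difference() { translate([307, 543, 0]) cylinder(h = 1022, r = 178); translate([307, 543, 0]) cylinder(h = 1022, r = 112); }


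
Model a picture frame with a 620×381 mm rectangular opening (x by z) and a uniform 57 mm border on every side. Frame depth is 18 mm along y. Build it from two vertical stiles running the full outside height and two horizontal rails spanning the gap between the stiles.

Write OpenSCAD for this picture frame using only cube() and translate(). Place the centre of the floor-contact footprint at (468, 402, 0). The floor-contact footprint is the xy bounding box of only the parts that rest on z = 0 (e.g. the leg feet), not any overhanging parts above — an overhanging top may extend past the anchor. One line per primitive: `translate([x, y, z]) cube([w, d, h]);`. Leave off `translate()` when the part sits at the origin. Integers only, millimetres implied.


translate([101, 393, 0]) cube([57, 18, 495]);
translate([778, 393, 0]) cube([57, 18, 495]);
translate([158, 393, 0]) cube([620, 18, 57]);
translate([158, 393, 438]) cube([620, 18, 57]);


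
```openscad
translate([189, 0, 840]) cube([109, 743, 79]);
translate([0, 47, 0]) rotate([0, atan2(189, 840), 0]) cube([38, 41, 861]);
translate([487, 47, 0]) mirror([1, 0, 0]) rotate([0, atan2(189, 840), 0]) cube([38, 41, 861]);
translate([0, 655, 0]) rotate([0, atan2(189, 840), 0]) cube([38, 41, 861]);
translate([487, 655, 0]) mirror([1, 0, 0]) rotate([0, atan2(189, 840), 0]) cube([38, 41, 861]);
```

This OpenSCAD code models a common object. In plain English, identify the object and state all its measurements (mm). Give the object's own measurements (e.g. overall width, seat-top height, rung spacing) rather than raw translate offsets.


A sawhorse. A 109×743×79 mm beam (x, y, z) sits on two A-frame leg pairs. Each pair is two raked legs of 38×41 mm section (41 mm along y) splaying symmetrically in x. Each leg rises 840 mm vertically over 189 mm of horizontal reach and is 861 mm long along its own axis. Every leg's outer bottom edge rests on the floor and its outer top edge meets a bottom edge of the beam — the left legs (tilting toward +x) meet the beam's −x bottom edge, the right legs (their mirror images, tilting toward −x) meet its +x bottom edge — so the leg tops tuck under the beam, the beam's underside is 840 mm above the floor, and the feet are 487 mm apart outside-to-outside with the beam centred between them. The two leg pairs are set in 47 mm from either end of the beam.


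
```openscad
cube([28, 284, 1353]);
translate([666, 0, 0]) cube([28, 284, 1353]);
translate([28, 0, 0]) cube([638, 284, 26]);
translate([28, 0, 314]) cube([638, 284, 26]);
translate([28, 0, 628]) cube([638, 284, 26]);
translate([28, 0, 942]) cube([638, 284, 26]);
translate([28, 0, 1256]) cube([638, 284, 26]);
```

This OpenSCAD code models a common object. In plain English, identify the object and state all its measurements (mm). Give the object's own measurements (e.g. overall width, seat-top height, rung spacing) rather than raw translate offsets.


An open bookshelf. Two side panels, each 28 mm thick, 284 mm deep and 1353 mm tall, stand 694 mm apart (outside-to-outside). Between them sit 5 shelves, each 26 mm thick and 284 mm deep, spanning the full gap between the sides. The bottom shelf rests on the floor (its underside at z = 0) and the clear gap between one shelf's top and the next shelf's underside is 288 mm.


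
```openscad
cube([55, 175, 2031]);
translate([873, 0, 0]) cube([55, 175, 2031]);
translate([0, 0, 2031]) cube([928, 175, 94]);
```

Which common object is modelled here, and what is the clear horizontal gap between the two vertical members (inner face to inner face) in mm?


A door frame. The clear opening width is 818 mm.

Two 2031 mm tall posts with a header on top — a door frame. The left jamb is 55 mm wide at x = 0; the right jamb starts at x = 873. The clear opening is 873 − 55 = 818 mm.


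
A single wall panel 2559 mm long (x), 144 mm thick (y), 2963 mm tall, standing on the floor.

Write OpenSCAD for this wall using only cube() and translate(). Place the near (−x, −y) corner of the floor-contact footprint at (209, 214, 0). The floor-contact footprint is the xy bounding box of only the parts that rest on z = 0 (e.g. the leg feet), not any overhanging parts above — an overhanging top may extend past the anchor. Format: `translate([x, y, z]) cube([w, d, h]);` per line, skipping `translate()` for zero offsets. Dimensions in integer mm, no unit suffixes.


translate([209, 214, 0]) cube([2559, 144, 2963]);


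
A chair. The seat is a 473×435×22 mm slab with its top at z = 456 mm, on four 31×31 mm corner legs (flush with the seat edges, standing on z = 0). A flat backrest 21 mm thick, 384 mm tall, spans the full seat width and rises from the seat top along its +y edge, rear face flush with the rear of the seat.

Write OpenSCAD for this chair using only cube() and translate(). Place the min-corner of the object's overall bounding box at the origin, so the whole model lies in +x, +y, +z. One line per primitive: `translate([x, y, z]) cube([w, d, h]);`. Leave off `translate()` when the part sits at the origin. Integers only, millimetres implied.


translate([0, 0, 434]) cube([473, 435, 22]);
cube([31, 31, 434]);
translate([442, 0, 0]) cube([31, 31, 434]);
translate([0, 404, 0]) cube([31, 31, 434]);
translate([442, 404, 0]) cube([31, 31, 434]);
translate([0, 414, 456]) cube([473, 21, 384]);


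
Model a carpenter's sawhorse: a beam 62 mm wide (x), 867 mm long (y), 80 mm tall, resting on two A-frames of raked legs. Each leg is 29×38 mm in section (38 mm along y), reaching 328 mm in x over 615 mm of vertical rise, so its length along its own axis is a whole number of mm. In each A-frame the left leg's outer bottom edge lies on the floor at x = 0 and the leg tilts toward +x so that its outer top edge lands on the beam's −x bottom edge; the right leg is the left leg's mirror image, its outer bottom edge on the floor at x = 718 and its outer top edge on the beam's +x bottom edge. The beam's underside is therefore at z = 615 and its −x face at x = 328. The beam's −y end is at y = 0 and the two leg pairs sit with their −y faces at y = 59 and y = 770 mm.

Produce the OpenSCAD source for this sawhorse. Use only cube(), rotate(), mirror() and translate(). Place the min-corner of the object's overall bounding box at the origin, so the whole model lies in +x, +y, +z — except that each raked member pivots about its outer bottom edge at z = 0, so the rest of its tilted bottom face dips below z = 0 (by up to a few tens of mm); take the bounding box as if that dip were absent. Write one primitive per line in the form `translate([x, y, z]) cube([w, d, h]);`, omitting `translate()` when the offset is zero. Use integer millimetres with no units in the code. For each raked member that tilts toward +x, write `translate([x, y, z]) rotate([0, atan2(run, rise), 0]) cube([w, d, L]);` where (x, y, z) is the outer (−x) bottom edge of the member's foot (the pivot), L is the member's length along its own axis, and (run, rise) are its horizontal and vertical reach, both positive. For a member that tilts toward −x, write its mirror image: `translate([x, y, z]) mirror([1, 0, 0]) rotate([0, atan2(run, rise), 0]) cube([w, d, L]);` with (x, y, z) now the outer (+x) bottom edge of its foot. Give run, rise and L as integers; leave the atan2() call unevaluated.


translate([328, 0, 615]) cube([62, 867, 80]);
translate([0, 59, 0]) rotate([0, atan2(328, 615), 0]) cube([29, 38, 697]);
translate([718, 59, 0]) mirror([1, 0, 0]) rotate([0, atan2(328, 615), 0]) cube([29, 38, 697]);
translate([0, 770, 0]) rotate([0, atan2(328, 615), 0]) cube([29, 38, 697]);
translate([718, 770, 0]) mirror([1, 0, 0]) rotate([0, atan2(328, 615), 0]) cube([29, 38, 697]);


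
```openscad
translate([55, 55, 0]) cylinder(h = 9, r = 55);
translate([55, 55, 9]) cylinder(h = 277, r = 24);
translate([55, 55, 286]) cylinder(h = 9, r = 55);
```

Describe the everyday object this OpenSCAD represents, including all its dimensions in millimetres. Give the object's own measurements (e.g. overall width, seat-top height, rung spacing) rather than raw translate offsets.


A spool: two coaxial disc flanges of radius 55 mm and thickness 9 mm, joined by a core cylinder of radius 24 mm and height 277 mm. The lower flange rests on z = 0 and the three cylinders share a vertical axis.


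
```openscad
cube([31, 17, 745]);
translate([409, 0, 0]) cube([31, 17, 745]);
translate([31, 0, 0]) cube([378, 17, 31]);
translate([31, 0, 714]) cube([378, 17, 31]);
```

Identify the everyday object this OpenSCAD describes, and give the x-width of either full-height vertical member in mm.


A picture frame. The border width is 31 mm.

Four thin pieces enclosing a rectangular opening — a picture frame. The two full-height stiles are 745 mm tall; the top rail sits at z = 714 and is 31 mm tall, so the border above the opening is 745 − 714 = 31 mm, matching the stile x-width.


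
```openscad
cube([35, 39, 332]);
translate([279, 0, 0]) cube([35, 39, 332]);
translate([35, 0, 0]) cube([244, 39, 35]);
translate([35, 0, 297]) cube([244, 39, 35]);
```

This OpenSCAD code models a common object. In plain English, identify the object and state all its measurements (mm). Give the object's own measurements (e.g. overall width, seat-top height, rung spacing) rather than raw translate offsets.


A rectangular picture frame lying in the x–z plane (depth along y). The opening is 244 mm wide (x) by 262 mm tall (z), surrounded by a border 35 mm wide on all four sides. The frame is 39 mm deep and is made of two full-height vertical stiles with two horizontal rails fitted between them.


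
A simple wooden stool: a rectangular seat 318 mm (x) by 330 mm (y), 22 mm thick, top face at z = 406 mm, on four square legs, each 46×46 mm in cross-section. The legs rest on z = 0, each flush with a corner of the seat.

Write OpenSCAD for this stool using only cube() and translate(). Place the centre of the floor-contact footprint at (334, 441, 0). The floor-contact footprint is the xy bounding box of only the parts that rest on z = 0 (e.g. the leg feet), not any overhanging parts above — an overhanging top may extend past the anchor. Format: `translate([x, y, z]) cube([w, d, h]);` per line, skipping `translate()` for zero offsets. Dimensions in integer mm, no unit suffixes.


translate([175, 276, 384]) cube([318, 330, 22]);
translate([175, 276, 0]) cube([46, 46, 384]);
translate([447, 276, 0]) cube([46, 46, 384]);
translate([175, 560, 0]) cube([46, 46, 384]);
translate([447, 560, 0]) cube([46, 46, 384]);


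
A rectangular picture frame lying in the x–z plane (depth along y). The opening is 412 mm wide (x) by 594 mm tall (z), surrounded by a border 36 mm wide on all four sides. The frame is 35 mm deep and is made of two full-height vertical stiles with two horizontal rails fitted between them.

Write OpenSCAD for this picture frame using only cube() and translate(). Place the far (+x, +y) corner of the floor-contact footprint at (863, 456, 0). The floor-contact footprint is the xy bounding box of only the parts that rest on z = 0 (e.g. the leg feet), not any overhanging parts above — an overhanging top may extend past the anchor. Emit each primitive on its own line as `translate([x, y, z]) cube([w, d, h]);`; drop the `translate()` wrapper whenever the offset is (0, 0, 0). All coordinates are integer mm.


translate([379, 421, 0]) cube([36, 35, 666]);
translate([827, 421, 0]) cube([36, 35, 666]);
translate([415, 421, 0]) cube([412, 35, 36]);
translate([415, 421, 630]) cube([412, 35, 36]);


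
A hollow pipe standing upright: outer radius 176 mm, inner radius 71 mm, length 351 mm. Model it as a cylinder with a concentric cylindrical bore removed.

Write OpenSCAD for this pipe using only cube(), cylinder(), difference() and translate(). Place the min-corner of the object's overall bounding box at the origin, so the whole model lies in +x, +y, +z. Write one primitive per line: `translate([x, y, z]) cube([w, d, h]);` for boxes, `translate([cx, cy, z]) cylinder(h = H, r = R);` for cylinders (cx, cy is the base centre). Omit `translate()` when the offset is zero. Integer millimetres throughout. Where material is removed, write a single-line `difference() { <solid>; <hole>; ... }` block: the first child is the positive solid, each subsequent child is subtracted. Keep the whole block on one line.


difference() { translate([176, 176, 0]) cylinder(h = 351, r = 176); translate([176, 176, 0]) cylinder(h = 351, r = 71); }


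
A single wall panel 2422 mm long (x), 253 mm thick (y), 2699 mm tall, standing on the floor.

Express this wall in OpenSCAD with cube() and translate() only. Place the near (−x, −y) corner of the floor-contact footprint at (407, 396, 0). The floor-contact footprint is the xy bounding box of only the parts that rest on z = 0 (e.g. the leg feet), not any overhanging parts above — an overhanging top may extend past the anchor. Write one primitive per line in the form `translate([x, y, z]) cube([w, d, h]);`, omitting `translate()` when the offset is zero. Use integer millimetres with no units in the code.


translate([407, 396, 0]) cube([2422, 253, 2699]);


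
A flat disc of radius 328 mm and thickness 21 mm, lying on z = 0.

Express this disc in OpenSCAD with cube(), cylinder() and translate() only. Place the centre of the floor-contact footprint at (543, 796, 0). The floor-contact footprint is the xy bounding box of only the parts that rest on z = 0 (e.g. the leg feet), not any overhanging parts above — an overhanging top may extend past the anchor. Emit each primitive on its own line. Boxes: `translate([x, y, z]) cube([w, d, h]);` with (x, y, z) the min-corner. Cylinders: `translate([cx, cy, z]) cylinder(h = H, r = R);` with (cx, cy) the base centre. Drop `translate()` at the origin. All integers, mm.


translate([543, 796, 0]) cylinder(h = 21, r = 328);


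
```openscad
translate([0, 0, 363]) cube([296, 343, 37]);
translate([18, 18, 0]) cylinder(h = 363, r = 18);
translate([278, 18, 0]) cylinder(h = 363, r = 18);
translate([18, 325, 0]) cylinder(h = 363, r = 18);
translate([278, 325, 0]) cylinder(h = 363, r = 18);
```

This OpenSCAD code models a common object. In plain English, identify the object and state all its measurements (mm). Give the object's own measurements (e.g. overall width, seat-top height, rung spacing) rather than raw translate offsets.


A four-legged stool. The seat is a 296×343×37 mm slab whose top surface is at z = 400 mm; four round legs, each 36 mm in diameter, run from the floor (z = 0) to the underside of the seat, each leg's axis is inset half a diameter from the nearest pair of seat edges (so the leg's bounding box is flush with the corner).


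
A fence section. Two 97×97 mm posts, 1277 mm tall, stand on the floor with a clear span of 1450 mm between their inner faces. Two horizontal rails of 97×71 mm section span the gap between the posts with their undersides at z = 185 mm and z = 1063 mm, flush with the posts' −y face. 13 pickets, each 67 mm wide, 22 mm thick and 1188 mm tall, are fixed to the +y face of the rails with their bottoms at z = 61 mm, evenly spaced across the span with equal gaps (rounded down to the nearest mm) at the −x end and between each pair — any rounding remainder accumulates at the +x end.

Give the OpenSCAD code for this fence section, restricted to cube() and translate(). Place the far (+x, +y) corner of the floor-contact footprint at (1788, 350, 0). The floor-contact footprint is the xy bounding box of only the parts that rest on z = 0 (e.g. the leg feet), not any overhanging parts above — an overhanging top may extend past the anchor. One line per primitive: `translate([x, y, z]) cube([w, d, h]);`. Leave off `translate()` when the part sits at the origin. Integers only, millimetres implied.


translate([144, 253, 0]) cube([97, 97, 1277]);
translate([1691, 253, 0]) cube([97, 97, 1277]);
translate([241, 253, 185]) cube([1450, 97, 71]);
translate([241, 253, 1063]) cube([1450, 97, 71]);
translate([282, 350, 61]) cube([67, 22, 1188]);
translate([390, 350, 61]) cube([67, 22, 1188]);
translate([498, 350, 61]) cube([67, 22, 1188]);
translate([606, 350, 61]) cube([67, 22, 1188]);
translate([714, 350, 61]) cube([67, 22, 1188]);
translate([822, 350, 61]) cube([67, 22, 1188]);
translate([930, 350, 61]) cube([67, 22, 1188]);
translate([1038, 350, 61]) cube([67, 22, 1188]);
translate([1146, 350, 61]) cube([67, 22, 1188]);
translate([1254, 350, 61]) cube([67, 22, 1188]);
translate([1362, 350, 61]) cube([67, 22, 1188]);
translate([1470, 350, 61]) cube([67, 22, 1188]);
translate([1578, 350, 61]) cube([67, 22, 1188]);


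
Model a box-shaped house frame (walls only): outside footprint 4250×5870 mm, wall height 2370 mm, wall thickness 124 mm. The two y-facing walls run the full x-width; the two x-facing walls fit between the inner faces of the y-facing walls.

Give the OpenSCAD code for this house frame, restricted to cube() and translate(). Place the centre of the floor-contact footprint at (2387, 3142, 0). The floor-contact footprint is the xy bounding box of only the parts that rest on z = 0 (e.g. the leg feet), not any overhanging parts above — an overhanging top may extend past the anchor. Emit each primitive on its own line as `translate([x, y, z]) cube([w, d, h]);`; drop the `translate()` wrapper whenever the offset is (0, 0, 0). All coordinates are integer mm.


translate([262, 207, 0]) cube([4250, 124, 2370]);
translate([262, 5953, 0]) cube([4250, 124, 2370]);
translate([262, 331, 0]) cube([124, 5622, 2370]);
translate([4388, 331, 0]) cube([124, 5622, 2370]);


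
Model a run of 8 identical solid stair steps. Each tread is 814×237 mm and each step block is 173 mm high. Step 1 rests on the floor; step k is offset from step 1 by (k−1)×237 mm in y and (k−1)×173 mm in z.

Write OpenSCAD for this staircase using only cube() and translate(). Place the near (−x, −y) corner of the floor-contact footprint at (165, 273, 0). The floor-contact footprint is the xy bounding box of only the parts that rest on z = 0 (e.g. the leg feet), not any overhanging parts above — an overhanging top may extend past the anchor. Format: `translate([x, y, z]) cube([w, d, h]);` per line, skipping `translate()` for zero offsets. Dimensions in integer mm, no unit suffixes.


translate([165, 273, 0]) cube([814, 237, 173]);
translate([165, 510, 173]) cube([814, 237, 173]);
translate([165, 747, 346]) cube([814, 237, 173]);
translate([165, 984, 519]) cube([814, 237, 173]);
translate([165, 1221, 692]) cube([814, 237, 173]);
translate([165, 1458, 865]) cube([814, 237, 173]);
translate([165, 1695, 1038]) cube([814, 237, 173]);
translate([165, 1932, 1211]) cube([814, 237, 173]);


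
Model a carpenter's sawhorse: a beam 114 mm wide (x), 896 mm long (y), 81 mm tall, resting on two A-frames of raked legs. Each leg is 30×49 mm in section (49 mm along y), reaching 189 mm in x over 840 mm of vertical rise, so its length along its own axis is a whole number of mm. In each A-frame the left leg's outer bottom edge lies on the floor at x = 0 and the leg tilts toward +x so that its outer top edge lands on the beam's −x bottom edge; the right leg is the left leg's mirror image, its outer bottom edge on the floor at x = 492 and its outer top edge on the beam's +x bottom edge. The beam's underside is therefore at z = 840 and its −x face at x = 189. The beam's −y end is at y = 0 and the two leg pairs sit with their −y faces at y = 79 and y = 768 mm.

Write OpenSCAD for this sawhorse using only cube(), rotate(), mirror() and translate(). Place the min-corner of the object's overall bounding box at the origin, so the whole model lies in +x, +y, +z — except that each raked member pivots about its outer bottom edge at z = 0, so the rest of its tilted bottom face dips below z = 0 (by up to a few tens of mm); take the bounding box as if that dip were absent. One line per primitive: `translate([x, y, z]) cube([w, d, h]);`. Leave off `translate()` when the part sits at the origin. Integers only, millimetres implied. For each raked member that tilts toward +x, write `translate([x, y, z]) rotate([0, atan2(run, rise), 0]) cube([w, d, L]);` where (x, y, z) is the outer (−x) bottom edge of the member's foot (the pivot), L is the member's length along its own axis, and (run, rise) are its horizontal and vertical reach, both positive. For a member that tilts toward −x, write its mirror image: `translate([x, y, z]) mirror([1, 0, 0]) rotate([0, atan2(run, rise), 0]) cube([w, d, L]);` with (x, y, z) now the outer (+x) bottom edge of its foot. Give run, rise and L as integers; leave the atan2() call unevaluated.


translate([189, 0, 840]) cube([114, 896, 81]);
translate([0, 79, 0]) rotate([0, atan2(189, 840), 0]) cube([30, 49, 861]);
translate([492, 79, 0]) mirror([1, 0, 0]) rotate([0, atan2(189, 840), 0]) cube([30, 49, 861]);
translate([0, 768, 0]) rotate([0, atan2(189, 840), 0]) cube([30, 49, 861]);
translate([492, 768, 0]) mirror([1, 0, 0]) rotate([0, atan2(189, 840), 0]) cube([30, 49, 861]);


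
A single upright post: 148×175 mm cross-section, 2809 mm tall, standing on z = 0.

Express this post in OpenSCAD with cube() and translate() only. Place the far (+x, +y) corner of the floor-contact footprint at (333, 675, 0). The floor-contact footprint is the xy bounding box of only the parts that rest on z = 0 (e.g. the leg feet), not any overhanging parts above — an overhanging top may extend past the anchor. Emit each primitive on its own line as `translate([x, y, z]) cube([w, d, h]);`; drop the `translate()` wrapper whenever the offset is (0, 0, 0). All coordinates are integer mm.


translate([185, 500, 0]) cube([148, 175, 2809]);


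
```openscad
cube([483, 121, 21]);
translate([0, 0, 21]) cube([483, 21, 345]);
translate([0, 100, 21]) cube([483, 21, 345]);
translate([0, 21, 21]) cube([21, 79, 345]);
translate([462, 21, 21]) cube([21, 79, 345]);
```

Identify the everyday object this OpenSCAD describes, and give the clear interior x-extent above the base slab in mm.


An open box. The internal width is 441 mm.

A 483×121 base slab with four walls standing on it — an open box. The base is 483 mm wide and the walls are 21 mm thick, so the internal width is 483 − 2 × 21 = 441 mm.


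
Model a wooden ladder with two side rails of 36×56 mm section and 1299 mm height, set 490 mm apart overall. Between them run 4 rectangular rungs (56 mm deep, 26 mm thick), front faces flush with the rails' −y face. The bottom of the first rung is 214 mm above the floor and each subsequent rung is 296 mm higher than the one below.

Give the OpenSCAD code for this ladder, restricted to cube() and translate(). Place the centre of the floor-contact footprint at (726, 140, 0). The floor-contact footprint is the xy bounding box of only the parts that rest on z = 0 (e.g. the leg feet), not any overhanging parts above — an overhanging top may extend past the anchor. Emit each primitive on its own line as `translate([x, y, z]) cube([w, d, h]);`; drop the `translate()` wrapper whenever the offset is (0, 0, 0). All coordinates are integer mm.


translate([481, 112, 0]) cube([36, 56, 1299]);
translate([935, 112, 0]) cube([36, 56, 1299]);
translate([517, 112, 214]) cube([418, 56, 26]);
translate([517, 112, 510]) cube([418, 56, 26]);
translate([517, 112, 806]) cube([418, 56, 26]);
translate([517, 112, 1102]) cube([418, 56, 26]);
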